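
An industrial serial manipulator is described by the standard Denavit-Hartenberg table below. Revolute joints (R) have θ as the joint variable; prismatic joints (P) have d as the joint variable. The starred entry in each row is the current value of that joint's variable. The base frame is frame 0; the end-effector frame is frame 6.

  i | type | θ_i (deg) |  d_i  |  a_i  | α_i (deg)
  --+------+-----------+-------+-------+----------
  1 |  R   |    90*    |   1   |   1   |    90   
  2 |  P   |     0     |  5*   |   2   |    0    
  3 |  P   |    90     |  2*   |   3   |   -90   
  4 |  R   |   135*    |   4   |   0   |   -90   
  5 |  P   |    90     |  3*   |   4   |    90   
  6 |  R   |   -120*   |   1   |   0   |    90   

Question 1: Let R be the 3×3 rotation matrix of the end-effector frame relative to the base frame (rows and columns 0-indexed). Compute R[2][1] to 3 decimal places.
-0.707

End-effector y-axis (col 1 of R) = (-0.7071,-0.0000,-0.7071)
R[2][1] = -0.7071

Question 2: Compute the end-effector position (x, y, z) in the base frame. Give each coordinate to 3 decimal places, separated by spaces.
after link 1: o_1 = (0.0000, 1.0000, 1.0000)
after link 2: o_2 = (5.0000, 3.0000, 1.0000)
after link 3: o_3 = (7.0000, 3.0000, 4.0000)
after link 4: o_4 = (7.0000, -1.0000, 4.0000)
after link 5: o_5 = (9.1213, 3.0000, 1.8787)
after link 6: o_6 = (8.4142, 3.0000, 1.1716)

8.414 3.000 1.172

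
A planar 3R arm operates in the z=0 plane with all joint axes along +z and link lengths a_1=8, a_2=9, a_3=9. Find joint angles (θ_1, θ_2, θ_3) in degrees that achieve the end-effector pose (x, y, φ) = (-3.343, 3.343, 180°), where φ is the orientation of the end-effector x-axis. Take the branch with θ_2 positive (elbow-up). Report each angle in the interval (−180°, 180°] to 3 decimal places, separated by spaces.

wrist centre = target − a_3·(cos φ, sin φ) = (5.6570, 3.3430)
cos θ_2 = (43.1773−8²−9²)/(2·8·9) = -0.7071; θ_2 = 134.9996° (elbow-up)
β = atan2(3.3430,5.6570) = 30.5809°; ψ = atan2(6.3640,1.6361) = 75.5824°
θ_1 = β − ψ = -45.0015°
θ_3 = φ − θ_1 − θ_2 = 90.0019° (wrapped to (-180°,180°])

-45.001 135.000 90.002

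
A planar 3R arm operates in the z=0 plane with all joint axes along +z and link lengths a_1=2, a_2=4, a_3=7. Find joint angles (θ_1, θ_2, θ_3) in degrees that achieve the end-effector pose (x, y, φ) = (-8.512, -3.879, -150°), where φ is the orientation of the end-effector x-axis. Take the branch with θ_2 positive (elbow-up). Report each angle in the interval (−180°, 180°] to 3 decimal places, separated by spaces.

62.606 149.988 -2.594

wrist centre = target − a_3·(cos φ, sin φ) = (-2.4498, -0.3790)
cos θ_2 = (6.1453−2²−4²)/(2·2·4) = -0.8659; θ_2 = 149.9880° (elbow-up)
β = atan2(-0.3790,-2.4498) = -171.2058°; ψ = atan2(2.0007,-1.4637) = 126.1883°
θ_1 = β − ψ = -297.3941°
θ_3 = φ − θ_1 − θ_2 = -2.5939° (wrapped to (-180°,180°])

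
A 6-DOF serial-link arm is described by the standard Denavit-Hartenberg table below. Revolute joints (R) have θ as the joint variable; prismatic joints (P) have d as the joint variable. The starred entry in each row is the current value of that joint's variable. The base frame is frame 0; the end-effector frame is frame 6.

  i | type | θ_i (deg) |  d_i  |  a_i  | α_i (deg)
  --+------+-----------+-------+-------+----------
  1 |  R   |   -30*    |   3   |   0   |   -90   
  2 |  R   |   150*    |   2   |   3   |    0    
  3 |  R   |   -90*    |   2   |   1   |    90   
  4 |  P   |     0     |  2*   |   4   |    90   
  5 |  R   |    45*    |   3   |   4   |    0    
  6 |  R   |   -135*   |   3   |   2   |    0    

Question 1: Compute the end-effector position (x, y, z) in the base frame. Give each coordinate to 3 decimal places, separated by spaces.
after link 1: o_1 = (0.0000, 0.0000, 3.0000)
after link 2: o_2 = (-1.2500, 3.0311, 1.5000)
after link 3: o_3 = (0.1830, 4.5131, 0.6340)
after link 4: o_4 = (3.4151, 2.6471, -1.8301)
after link 5: o_5 = (5.2611, -1.8828, -2.8654)
after link 6: o_6 = (2.2611, -3.6149, -3.8654)

2.261 -3.615 -3.865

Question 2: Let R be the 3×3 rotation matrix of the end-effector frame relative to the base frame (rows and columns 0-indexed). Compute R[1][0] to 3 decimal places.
0.433

End-effector x-axis (col 0 of R) = (-0.7500,0.4330,-0.5000)
R[1][0] = 0.4330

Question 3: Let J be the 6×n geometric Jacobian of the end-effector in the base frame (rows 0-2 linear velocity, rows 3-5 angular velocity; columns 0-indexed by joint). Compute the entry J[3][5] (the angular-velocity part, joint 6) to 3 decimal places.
-0.500

axis z_5 = (-0.5000,-0.8660,-0.0000); lever o_n−o_5 = (-3.0000,-1.7321,-1.0000)
cross product → J_v[:, 5] = (0.8660,-0.5000,-1.7321)
J_ω[:, 5] = z_5
entry J[3][5] = -0.5000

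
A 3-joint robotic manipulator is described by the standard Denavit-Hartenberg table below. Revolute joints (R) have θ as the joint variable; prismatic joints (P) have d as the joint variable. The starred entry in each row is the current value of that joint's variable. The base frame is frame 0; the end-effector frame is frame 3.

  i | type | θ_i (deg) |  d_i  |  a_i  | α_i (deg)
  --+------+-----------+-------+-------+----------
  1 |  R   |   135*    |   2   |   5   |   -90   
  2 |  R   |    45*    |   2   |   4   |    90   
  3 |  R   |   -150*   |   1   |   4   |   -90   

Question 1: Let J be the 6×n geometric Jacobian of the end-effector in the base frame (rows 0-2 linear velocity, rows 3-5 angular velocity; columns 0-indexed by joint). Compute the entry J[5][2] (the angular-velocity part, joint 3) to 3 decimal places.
axis z_2 = (-0.5000,0.5000,0.7071); lever o_n−o_2 = (2.6463,0.1822,3.1566)
cross product → J_v[:, 2] = (1.4495,3.4495,-1.4142)
J_ω[:, 2] = z_2
entry J[5][2] = 0.7071

0.707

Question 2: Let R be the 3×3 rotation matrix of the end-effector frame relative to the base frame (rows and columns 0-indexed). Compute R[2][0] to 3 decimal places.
0.612

End-effector x-axis (col 0 of R) = (0.7866,-0.0795,0.6124)
R[2][0] = 0.6124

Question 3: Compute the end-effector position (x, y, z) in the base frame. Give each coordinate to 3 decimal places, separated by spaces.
after link 1: o_1 = (-3.5355, 3.5355, 2.0000)
after link 2: o_2 = (-6.9497, 4.1213, -0.8284)
after link 3: o_3 = (-4.3035, 4.3035, 2.3282)

-4.303 4.303 2.328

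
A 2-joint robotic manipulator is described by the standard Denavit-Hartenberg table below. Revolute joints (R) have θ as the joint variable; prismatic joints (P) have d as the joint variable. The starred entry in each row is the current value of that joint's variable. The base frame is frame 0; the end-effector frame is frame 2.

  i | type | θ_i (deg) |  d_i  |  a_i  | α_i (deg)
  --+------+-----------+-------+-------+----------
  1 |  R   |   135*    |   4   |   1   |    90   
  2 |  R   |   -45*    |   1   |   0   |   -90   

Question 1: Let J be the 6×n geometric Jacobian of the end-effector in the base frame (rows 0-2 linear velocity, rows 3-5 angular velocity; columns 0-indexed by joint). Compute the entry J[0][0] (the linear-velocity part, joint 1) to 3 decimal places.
axis z_0 = ẑ; lever o_n−o_0 = (0.0000,1.4142,4.0000)
cross product → J_v[:, 0] = (-1.4142,0.0000,0.0000)
J_ω[:, 0] = z_0
entry J[0][0] = -1.4142

-1.414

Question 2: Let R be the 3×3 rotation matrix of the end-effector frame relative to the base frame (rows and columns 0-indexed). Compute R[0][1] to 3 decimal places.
End-effector y-axis (col 1 of R) = (-0.7071,-0.7071,-0.0000)
R[0][1] = -0.7071

-0.707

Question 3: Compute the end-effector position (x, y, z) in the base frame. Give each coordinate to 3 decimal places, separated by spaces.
0.000 1.414 4.000

after link 1: o_1 = (-0.7071, 0.7071, 4.0000)
after link 2: o_2 = (0.0000, 1.4142, 4.0000)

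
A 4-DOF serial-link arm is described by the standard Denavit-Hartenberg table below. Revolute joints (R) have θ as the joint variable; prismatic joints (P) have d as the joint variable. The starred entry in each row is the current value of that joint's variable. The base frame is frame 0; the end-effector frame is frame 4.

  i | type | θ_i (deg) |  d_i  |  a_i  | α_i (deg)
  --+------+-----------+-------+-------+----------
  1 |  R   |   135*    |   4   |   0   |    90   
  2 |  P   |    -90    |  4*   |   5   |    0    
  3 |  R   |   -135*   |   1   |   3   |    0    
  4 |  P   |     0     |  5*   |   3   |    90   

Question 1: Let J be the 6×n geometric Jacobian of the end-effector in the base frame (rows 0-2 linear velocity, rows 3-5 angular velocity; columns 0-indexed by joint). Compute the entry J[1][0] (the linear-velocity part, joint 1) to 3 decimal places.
axis z_0 = ẑ; lever o_n−o_0 = (10.0711,4.0711,3.2426)
cross product → J_v[:, 0] = (-4.0711,10.0711,0.0000)
J_ω[:, 0] = z_0
entry J[1][0] = 10.0711

10.071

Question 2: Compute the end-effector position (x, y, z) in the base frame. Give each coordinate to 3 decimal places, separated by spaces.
after link 1: o_1 = (0.0000, 0.0000, 4.0000)
after link 2: o_2 = (2.8284, 2.8284, -1.0000)
after link 3: o_3 = (5.0355, 2.0355, 1.1213)
after link 4: o_4 = (10.0711, 4.0711, 3.2426)

10.071 4.071 3.243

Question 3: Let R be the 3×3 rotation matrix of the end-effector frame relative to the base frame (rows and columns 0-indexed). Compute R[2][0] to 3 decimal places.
0.707

End-effector x-axis (col 0 of R) = (0.5000,-0.5000,0.7071)
R[2][0] = 0.7071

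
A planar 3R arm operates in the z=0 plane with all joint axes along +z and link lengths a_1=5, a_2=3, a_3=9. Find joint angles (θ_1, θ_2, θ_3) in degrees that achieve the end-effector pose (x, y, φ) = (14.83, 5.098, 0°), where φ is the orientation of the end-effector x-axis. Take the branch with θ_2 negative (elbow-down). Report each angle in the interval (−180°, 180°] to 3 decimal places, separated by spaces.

wrist centre = target − a_3·(cos φ, sin φ) = (5.8300, 5.0980)
cos θ_2 = (59.9785−5²−3²)/(2·5·3) = 0.8660; θ_2 = -30.0086° (elbow-down)
β = atan2(5.0980,5.8300) = 41.1678°; ψ = atan2(-1.5004,7.5979) = -11.1708°
θ_1 = β − ψ = 52.3386°
θ_3 = φ − θ_1 − θ_2 = -22.3300° (wrapped to (-180°,180°])

52.339 -30.009 -22.330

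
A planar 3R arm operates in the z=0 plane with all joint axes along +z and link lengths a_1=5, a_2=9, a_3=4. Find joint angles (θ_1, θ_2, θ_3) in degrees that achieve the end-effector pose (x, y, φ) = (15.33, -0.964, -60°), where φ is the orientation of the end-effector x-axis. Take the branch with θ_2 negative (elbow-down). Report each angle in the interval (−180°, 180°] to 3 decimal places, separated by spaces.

30.003 -30.004 -59.999

wrist centre = target − a_3·(cos φ, sin φ) = (13.3300, 2.5001)
cos θ_2 = (183.9394−5²−9²)/(2·5·9) = 0.8660; θ_2 = -30.0037° (elbow-down)
β = atan2(2.5001,13.3300) = 10.6227°; ψ = atan2(-4.5005,12.7939) = -19.3802°
θ_1 = β − ψ = 30.0029°
θ_3 = φ − θ_1 − θ_2 = -59.9992° (wrapped to (-180°,180°])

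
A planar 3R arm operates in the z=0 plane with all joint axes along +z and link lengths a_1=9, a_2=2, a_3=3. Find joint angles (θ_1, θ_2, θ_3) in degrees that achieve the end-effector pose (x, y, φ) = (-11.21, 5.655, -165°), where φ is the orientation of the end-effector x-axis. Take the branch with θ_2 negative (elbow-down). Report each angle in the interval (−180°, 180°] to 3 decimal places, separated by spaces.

wrist centre = target − a_3·(cos φ, sin φ) = (-8.3122, 6.4315)
cos θ_2 = (110.4567−9²−2²)/(2·9·2) = 0.7071; θ_2 = -44.9981° (elbow-down)
β = atan2(6.4315,-8.3122) = 142.2696°; ψ = atan2(-1.4142,10.4143) = -7.7330°
θ_1 = β − ψ = 150.0026°
θ_3 = φ − θ_1 − θ_2 = 89.9955° (wrapped to (-180°,180°])

150.003 -44.998 89.996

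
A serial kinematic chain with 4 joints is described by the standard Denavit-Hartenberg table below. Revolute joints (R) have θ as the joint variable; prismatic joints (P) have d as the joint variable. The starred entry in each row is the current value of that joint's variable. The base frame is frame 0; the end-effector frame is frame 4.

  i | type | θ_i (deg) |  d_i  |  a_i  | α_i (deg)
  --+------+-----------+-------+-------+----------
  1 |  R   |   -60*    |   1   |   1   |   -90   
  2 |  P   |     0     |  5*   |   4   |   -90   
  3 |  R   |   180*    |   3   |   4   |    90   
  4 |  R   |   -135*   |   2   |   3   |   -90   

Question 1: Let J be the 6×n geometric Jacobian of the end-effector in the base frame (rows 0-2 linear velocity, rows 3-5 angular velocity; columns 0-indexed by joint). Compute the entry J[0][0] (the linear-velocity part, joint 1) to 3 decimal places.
axis z_0 = ẑ; lever o_n−o_0 = (4.1587,-1.2031,0.1213)
cross product → J_v[:, 0] = (1.2031,4.1587,-0.0000)
J_ω[:, 0] = z_0
entry J[0][0] = 1.2031

1.203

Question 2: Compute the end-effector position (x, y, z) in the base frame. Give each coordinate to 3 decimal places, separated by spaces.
4.159 -1.203 0.121

after link 1: o_1 = (0.5000, -0.8660, 1.0000)
after link 2: o_2 = (6.8301, -1.8301, 1.0000)
after link 3: o_3 = (4.8301, 1.6340, -2.0000)
after link 4: o_4 = (4.1587, -1.2031, 0.1213)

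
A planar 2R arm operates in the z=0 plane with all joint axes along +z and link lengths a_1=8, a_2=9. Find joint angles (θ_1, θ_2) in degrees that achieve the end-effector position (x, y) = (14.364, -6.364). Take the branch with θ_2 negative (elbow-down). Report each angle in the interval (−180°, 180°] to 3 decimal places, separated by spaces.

cos θ_2 = (246.8250−8²−9²)/(2·8·9) = 0.7071; θ_2 = -44.9991° (elbow-down)
β = atan2(-6.3640,14.3640) = -23.8958°; ψ = atan2(-6.3639,14.3641) = -23.8953°
θ_1 = β − ψ = -0.0006°

-0.001 -44.999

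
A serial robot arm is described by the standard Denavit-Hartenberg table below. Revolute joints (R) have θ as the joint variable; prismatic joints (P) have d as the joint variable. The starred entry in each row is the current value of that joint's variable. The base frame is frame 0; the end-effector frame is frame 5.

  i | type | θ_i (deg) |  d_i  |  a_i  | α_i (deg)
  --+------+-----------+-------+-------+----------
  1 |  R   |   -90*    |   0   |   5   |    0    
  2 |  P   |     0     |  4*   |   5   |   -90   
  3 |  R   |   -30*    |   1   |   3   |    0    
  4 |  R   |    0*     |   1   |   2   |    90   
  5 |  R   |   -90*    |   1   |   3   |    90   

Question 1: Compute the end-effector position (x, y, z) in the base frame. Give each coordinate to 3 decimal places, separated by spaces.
-1.000 -13.830 7.366

after link 1: o_1 = (0.0000, -5.0000, 0.0000)
after link 2: o_2 = (0.0000, -10.0000, 4.0000)
after link 3: o_3 = (1.0000, -12.5981, 5.5000)
after link 4: o_4 = (2.0000, -14.3301, 6.5000)
after link 5: o_5 = (-1.0000, -13.8301, 7.3660)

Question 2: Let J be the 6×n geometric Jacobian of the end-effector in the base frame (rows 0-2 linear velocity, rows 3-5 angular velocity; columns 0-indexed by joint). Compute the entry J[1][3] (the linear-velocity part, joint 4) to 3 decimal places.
axis z_3 = (1.0000,0.0000,0.0000); lever o_n−o_3 = (-2.0000,-1.2321,1.8660)
cross product → J_v[:, 3] = (0.0000,-1.8660,-1.2321)
J_ω[:, 3] = z_3
entry J[1][3] = -1.8660

-1.866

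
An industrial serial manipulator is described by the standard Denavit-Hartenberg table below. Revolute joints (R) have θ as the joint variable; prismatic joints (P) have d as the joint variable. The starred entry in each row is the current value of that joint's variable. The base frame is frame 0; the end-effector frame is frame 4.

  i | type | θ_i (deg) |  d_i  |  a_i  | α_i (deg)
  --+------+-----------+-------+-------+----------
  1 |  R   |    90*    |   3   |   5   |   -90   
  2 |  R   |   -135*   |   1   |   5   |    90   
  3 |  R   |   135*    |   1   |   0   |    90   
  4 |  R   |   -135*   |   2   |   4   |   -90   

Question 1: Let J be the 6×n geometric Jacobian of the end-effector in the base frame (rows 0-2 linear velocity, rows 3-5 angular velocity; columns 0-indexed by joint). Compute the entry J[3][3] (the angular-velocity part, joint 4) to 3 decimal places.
-0.707

axis z_3 = (-0.7071,-0.5000,0.5000); lever o_n−o_3 = (0.5858,-0.4142,4.4142)
cross product → J_v[:, 3] = (-2.0000,3.4142,0.5858)
J_ω[:, 3] = z_3
entry J[3][3] = -0.7071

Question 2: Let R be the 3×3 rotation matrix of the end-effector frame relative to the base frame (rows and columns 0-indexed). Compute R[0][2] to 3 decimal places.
End-effector z-axis (col 2 of R) = (-0.5000,0.8536,0.1464)
R[0][2] = -0.5000

-0.500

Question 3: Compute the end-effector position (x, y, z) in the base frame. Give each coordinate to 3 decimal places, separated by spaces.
-0.414 0.343 10.243

after link 1: o_1 = (0.0000, 5.0000, 3.0000)
after link 2: o_2 = (-1.0000, 1.4645, 6.5355)
after link 3: o_3 = (-1.0000, 0.7574, 5.8284)
after link 4: o_4 = (-0.4142, 0.3431, 10.2426)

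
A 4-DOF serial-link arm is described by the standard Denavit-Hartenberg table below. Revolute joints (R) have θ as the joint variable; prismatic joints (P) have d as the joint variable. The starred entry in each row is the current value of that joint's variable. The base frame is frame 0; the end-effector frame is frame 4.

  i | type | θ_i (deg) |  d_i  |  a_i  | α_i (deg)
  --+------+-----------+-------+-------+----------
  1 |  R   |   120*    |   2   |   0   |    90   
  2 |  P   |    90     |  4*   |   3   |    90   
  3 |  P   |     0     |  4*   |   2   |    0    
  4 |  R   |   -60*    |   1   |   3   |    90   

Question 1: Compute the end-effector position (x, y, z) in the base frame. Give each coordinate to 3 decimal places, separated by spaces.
-1.286 5.031 8.500

after link 1: o_1 = (0.0000, 0.0000, 2.0000)
after link 2: o_2 = (3.4641, 2.0000, 5.0000)
after link 3: o_3 = (1.4641, 5.4641, 7.0000)
after link 4: o_4 = (-1.2859, 5.0311, 8.5000)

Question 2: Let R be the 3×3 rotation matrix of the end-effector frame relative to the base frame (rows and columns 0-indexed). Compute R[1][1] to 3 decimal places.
0.866

End-effector y-axis (col 1 of R) = (-0.5000,0.8660,-0.0000)
R[1][1] = 0.8660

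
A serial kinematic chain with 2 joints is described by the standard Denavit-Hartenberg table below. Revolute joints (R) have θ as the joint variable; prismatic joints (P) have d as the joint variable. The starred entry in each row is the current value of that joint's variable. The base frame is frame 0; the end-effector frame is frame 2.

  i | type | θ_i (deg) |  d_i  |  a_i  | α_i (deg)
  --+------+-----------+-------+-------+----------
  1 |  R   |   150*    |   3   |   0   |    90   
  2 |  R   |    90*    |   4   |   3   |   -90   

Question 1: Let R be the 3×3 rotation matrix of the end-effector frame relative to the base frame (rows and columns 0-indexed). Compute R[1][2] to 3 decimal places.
End-effector z-axis (col 2 of R) = (0.8660,-0.5000,0.0000)
R[1][2] = -0.5000

-0.500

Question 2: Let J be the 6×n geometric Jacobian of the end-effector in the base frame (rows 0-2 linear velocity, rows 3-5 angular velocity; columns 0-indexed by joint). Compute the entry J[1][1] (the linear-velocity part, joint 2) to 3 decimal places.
-1.500

axis z_1 = (0.5000,0.8660,0.0000); lever o_n−o_1 = (2.0000,3.4641,3.0000)
cross product → J_v[:, 1] = (2.5981,-1.5000,0.0000)
J_ω[:, 1] = z_1
entry J[1][1] = -1.5000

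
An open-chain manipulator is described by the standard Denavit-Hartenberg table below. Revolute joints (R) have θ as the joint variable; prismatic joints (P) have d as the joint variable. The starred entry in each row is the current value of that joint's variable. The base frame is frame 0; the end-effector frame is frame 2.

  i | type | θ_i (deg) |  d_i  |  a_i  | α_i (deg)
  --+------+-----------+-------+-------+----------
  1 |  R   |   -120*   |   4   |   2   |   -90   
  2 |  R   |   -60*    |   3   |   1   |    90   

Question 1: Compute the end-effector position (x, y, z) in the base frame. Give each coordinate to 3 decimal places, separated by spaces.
1.348 -3.665 4.866

after link 1: o_1 = (-1.0000, -1.7321, 4.0000)
after link 2: o_2 = (1.3481, -3.6651, 4.8660)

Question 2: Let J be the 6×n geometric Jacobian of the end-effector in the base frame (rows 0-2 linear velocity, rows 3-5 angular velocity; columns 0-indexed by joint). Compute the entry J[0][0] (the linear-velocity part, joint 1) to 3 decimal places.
3.665

axis z_0 = ẑ; lever o_n−o_0 = (1.3481,-3.6651,4.8660)
cross product → J_v[:, 0] = (3.6651,1.3481,-0.0000)
J_ω[:, 0] = z_0
entry J[0][0] = 3.6651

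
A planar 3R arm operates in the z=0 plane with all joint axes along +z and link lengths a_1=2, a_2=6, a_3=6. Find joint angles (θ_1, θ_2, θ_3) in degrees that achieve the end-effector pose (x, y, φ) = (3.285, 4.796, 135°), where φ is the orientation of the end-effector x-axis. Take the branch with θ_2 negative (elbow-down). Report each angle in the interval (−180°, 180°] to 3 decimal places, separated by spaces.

wrist centre = target − a_3·(cos φ, sin φ) = (7.5276, 0.5534)
cos θ_2 = (56.9716−2²−6²)/(2·2·6) = 0.7071; θ_2 = -44.9966° (elbow-down)
β = atan2(0.5534,7.5276) = 4.2043°; ψ = atan2(-4.2424,6.2429) = -34.1982°
θ_1 = β − ψ = 38.4025°
θ_3 = φ − θ_1 − θ_2 = 141.5941° (wrapped to (-180°,180°])

38.403 -44.997 141.594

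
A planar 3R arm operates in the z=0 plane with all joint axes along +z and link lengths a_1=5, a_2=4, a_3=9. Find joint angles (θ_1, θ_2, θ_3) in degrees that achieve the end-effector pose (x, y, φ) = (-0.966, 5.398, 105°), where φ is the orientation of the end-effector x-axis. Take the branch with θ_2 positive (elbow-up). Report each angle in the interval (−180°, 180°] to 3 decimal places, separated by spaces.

wrist centre = target − a_3·(cos φ, sin φ) = (1.3634, -3.2953)
cos θ_2 = (12.7180−5²−4²)/(2·5·4) = -0.7071; θ_2 = 134.9954° (elbow-up)
β = atan2(-3.2953,1.3634) = -67.5237°; ψ = atan2(2.8287,2.1718) = 52.4835°
θ_1 = β − ψ = -120.0072°
θ_3 = φ − θ_1 − θ_2 = 90.0118° (wrapped to (-180°,180°])

-120.007 134.995 90.012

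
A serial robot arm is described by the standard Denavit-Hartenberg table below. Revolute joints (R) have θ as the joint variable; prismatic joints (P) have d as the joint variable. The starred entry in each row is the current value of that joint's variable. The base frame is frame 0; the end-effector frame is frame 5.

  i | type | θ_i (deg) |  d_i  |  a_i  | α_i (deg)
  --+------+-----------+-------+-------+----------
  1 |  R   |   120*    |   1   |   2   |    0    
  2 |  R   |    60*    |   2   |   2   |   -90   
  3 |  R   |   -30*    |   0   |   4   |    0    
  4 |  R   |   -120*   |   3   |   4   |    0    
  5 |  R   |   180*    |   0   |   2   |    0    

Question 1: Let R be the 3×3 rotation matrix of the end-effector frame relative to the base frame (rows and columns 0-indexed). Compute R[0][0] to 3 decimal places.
End-effector x-axis (col 0 of R) = (-0.8660,0.0000,-0.5000)
R[0][0] = -0.8660

-0.866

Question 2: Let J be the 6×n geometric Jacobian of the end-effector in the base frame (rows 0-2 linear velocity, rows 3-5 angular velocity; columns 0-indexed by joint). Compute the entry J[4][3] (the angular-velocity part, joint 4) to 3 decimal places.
-1.000

axis z_3 = (-0.0000,-1.0000,0.0000); lever o_n−o_3 = (1.7321,-3.0000,1.0000)
cross product → J_v[:, 3] = (-1.0000,0.0000,1.7321)
J_ω[:, 3] = z_3
entry J[4][3] = -1.0000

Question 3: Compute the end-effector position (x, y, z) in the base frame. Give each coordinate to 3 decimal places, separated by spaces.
after link 1: o_1 = (-1.0000, 1.7321, 1.0000)
after link 2: o_2 = (-3.0000, 1.7321, 3.0000)
after link 3: o_3 = (-6.4641, 1.7321, 5.0000)
after link 4: o_4 = (-3.0000, -1.2679, 7.0000)
after link 5: o_5 = (-4.7321, -1.2679, 6.0000)

-4.732 -1.268 6.000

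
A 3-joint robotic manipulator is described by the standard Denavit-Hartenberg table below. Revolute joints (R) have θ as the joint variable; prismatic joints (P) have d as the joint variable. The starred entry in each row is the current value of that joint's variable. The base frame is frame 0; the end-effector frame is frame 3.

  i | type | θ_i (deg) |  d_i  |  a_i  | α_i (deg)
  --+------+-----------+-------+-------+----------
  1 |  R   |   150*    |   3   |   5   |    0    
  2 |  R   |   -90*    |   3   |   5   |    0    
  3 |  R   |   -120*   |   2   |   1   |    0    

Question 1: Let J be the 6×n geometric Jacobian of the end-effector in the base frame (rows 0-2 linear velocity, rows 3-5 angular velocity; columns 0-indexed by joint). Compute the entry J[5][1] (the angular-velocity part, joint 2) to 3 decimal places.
1.000

axis z_1 = (0.0000,0.0000,1.0000); lever o_n−o_1 = (3.0000,3.4641,5.0000)
cross product → J_v[:, 1] = (-3.4641,3.0000,0.0000)
J_ω[:, 1] = z_1
entry J[5][1] = 1.0000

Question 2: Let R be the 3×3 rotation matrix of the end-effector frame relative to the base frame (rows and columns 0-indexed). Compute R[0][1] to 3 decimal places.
0.866

End-effector y-axis (col 1 of R) = (0.8660,0.5000,0.0000)
R[0][1] = 0.8660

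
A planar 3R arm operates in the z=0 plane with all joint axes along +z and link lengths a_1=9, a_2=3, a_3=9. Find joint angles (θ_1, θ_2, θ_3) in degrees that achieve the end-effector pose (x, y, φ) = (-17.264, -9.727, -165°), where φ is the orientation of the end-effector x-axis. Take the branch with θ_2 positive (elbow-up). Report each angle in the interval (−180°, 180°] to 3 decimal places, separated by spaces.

-150.001 45.004 -60.002

wrist centre = target − a_3·(cos φ, sin φ) = (-8.5707, -7.3976)
cos θ_2 = (128.1813−9²−3²)/(2·9·3) = 0.7071; θ_2 = 45.0038° (elbow-up)
β = atan2(-7.3976,-8.5707) = -139.2014°; ψ = atan2(2.1215,11.1212) = 10.7999°
θ_1 = β − ψ = -150.0013°
θ_3 = φ − θ_1 − θ_2 = -60.0024° (wrapped to (-180°,180°])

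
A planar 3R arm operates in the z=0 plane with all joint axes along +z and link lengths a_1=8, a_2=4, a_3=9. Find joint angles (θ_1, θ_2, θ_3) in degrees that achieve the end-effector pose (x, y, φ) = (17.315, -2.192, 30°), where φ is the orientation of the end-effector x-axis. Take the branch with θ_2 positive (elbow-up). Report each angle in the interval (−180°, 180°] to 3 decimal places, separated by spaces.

wrist centre = target − a_3·(cos φ, sin φ) = (9.5208, -6.6920)
cos θ_2 = (135.4280−8²−4²)/(2·8·4) = 0.8661; θ_2 = 29.9958° (elbow-up)
β = atan2(-6.6920,9.5208) = -35.1028°; ψ = atan2(1.9997,11.4642) = 9.8947°
θ_1 = β − ψ = -44.9975°
θ_3 = φ − θ_1 − θ_2 = 45.0017° (wrapped to (-180°,180°])

-44.998 29.996 45.002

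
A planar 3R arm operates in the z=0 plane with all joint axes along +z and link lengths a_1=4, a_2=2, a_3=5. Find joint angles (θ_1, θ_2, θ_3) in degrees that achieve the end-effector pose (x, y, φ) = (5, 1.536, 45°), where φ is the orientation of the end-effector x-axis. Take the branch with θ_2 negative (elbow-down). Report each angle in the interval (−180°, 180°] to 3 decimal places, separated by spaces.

wrist centre = target − a_3·(cos φ, sin φ) = (1.4645, -1.9995)
cos θ_2 = (6.1428−4²−2²)/(2·4·2) = -0.8661; θ_2 = -150.0057° (elbow-down)
β = atan2(-1.9995,1.4645) = -53.7808°; ψ = atan2(-0.9998,2.2678) = -23.7913°
θ_1 = β − ψ = -29.9896°
θ_3 = φ − θ_1 − θ_2 = -135.0047° (wrapped to (-180°,180°])

-29.990 -150.006 -135.005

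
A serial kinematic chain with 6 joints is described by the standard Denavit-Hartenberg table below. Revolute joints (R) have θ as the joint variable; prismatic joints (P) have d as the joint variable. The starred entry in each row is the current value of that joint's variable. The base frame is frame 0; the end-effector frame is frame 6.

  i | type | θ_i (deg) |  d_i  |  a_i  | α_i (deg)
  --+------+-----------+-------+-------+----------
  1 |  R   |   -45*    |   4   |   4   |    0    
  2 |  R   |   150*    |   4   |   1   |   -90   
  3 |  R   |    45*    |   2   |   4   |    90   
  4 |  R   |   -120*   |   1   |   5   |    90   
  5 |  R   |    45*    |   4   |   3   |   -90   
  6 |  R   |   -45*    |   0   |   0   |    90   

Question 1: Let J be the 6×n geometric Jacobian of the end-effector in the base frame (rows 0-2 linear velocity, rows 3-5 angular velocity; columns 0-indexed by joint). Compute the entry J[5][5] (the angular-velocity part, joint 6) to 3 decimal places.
axis z_5 = (-0.7856,0.5660,0.2500); lever o_n−o_5 = (0.0000,0.0000,0.0000)
cross product → J_v[:, 5] = (0.0000,0.0000,-0.0000)
J_ω[:, 5] = z_5
entry J[5][5] = 0.2500

0.250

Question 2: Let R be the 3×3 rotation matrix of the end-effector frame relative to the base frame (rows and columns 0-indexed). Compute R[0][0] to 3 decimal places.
0.143

End-effector x-axis (col 0 of R) = (0.1431,-0.2269,0.9633)
R[0][0] = 0.1431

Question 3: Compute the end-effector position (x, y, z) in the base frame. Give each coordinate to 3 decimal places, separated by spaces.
4.645 -1.236 12.346

after link 1: o_1 = (2.8284, -2.8284, 4.0000)
after link 2: o_2 = (2.5696, -1.8625, 8.0000)
after link 3: o_3 = (-0.0943, 0.3519, 5.1716)
after link 4: o_4 = (4.3628, 0.4481, 7.6464)
after link 5: o_5 = (4.6453, -1.2356, 12.3459)
after link 6: o_6 = (4.6453, -1.2356, 12.3459)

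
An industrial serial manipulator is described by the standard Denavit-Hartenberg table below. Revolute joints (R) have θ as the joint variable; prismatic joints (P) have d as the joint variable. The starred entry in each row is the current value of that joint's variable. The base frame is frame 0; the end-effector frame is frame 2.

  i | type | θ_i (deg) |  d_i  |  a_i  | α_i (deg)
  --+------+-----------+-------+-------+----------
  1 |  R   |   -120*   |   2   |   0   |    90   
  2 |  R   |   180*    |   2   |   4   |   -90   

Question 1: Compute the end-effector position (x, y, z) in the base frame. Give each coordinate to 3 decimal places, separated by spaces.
after link 1: o_1 = (0.0000, 0.0000, 2.0000)
after link 2: o_2 = (0.2679, 4.4641, 2.0000)

0.268 4.464 2.000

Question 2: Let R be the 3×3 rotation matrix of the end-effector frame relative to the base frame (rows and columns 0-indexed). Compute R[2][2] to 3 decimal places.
-1.000

End-effector z-axis (col 2 of R) = (-0.0000,0.0000,-1.0000)
R[2][2] = -1.0000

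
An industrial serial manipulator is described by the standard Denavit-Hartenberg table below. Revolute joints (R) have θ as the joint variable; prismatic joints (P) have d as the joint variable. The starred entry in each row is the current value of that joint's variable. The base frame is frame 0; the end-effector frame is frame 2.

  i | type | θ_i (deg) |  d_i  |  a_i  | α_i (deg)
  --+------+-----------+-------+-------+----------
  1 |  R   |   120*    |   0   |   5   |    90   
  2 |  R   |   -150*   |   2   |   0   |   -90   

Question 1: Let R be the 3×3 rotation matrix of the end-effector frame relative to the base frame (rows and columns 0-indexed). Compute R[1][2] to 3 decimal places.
0.433

End-effector z-axis (col 2 of R) = (-0.2500,0.4330,-0.8660)
R[1][2] = 0.4330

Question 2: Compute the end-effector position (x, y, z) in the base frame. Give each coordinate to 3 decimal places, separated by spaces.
after link 1: o_1 = (-2.5000, 4.3301, 0.0000)
after link 2: o_2 = (-0.7679, 5.3301, 0.0000)

-0.768 5.330 0.000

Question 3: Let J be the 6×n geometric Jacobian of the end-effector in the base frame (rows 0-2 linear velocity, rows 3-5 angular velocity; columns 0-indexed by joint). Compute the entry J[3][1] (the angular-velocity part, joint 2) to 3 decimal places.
axis z_1 = (0.8660,0.5000,0.0000); lever o_n−o_1 = (1.7321,1.0000,0.0000)
cross product → J_v[:, 1] = (0.0000,0.0000,-0.0000)
J_ω[:, 1] = z_1
entry J[3][1] = 0.8660

0.866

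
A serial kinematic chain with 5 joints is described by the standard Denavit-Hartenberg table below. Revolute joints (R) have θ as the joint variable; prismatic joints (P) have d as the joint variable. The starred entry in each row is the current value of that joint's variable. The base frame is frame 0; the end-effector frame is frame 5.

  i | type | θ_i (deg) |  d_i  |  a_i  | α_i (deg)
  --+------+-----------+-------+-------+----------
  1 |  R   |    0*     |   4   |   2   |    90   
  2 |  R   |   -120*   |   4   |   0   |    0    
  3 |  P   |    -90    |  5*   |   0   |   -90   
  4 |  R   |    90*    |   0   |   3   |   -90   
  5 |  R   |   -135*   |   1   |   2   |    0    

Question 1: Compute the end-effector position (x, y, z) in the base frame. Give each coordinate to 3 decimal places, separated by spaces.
after link 1: o_1 = (2.0000, 0.0000, 4.0000)
after link 2: o_2 = (2.0000, -4.0000, 4.0000)
after link 3: o_3 = (2.0000, -9.0000, 4.0000)
after link 4: o_4 = (2.0000, -6.0000, 4.0000)
after link 5: o_5 = (2.1589, -7.4142, 2.2753)

2.159 -7.414 2.275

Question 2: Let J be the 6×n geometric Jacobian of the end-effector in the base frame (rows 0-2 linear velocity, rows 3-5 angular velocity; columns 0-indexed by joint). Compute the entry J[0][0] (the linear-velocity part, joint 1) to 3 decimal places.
axis z_0 = ẑ; lever o_n−o_0 = (2.1589,-7.4142,2.2753)
cross product → J_v[:, 0] = (7.4142,2.1589,-0.0000)
J_ω[:, 0] = z_0
entry J[0][0] = 7.4142

7.414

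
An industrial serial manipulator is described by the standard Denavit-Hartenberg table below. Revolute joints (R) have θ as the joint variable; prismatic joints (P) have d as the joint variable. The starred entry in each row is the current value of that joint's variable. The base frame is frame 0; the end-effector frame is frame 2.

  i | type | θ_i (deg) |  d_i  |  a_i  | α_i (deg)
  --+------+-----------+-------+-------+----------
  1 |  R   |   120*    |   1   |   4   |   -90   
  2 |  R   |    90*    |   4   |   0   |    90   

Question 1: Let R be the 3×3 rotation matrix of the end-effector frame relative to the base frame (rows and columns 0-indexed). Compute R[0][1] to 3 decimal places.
End-effector y-axis (col 1 of R) = (-0.8660,-0.5000,0.0000)
R[0][1] = -0.8660

-0.866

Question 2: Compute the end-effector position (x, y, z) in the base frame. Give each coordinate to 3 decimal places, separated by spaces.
after link 1: o_1 = (-2.0000, 3.4641, 1.0000)
after link 2: o_2 = (-5.4641, 1.4641, 1.0000)

-5.464 1.464 1.000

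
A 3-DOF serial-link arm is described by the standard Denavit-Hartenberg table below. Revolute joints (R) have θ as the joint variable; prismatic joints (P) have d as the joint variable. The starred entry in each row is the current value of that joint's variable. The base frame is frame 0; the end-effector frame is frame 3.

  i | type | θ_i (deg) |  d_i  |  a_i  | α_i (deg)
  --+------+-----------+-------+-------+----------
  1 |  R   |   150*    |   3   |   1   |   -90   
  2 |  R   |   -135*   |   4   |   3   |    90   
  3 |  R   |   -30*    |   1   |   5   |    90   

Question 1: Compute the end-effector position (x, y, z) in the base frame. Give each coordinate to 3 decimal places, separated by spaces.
3.485 -3.744 7.476

after link 1: o_1 = (-0.8660, 0.5000, 3.0000)
after link 2: o_2 = (-1.0289, -4.0248, 5.1213)
after link 3: o_3 = (3.4851, -3.7442, 7.4761)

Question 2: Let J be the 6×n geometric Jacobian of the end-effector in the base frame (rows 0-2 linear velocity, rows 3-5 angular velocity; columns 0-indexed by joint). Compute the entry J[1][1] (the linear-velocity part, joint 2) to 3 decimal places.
2.238

axis z_1 = (-0.5000,-0.8660,0.0000); lever o_n−o_1 = (4.3511,-4.2442,4.4761)
cross product → J_v[:, 1] = (-3.8764,2.2380,5.8903)
J_ω[:, 1] = z_1
entry J[1][1] = 2.2380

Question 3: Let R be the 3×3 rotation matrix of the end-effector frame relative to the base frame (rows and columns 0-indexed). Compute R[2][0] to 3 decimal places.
End-effector x-axis (col 0 of R) = (0.7803,0.1268,0.6124)
R[2][0] = 0.6124

0.612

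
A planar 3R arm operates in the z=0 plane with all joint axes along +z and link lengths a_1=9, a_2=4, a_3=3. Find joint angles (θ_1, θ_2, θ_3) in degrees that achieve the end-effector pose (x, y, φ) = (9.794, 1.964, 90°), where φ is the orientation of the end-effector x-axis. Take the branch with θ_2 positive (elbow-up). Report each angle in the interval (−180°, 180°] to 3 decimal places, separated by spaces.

-30.001 90.003 29.998

wrist centre = target − a_3·(cos φ, sin φ) = (9.7940, -1.0360)
cos θ_2 = (96.9957−9²−4²)/(2·9·4) = -0.0001; θ_2 = 90.0034° (elbow-up)
β = atan2(-1.0360,9.7940) = -6.0382°; ψ = atan2(4.0000,8.9998) = 23.9630°
θ_1 = β − ψ = -30.0013°
θ_3 = φ − θ_1 − θ_2 = 29.9979° (wrapped to (-180°,180°])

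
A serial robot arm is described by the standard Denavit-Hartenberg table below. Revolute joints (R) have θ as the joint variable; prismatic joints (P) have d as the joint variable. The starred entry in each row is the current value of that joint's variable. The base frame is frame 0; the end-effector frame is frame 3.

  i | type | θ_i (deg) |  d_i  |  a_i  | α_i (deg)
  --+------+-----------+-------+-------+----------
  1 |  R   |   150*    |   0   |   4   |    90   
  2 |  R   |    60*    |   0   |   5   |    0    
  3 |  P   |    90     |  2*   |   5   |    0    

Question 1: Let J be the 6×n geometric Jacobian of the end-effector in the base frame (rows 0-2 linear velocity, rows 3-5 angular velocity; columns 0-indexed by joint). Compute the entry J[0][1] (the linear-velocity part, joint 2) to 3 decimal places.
axis z_1 = (0.5000,0.8660,0.0000); lever o_n−o_1 = (2.5849,0.8170,6.8301)
cross product → J_v[:, 1] = (5.9151,-3.4151,-1.8301)
J_ω[:, 1] = z_1
entry J[0][1] = 5.9151

5.915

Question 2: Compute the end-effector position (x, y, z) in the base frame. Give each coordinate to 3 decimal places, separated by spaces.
after link 1: o_1 = (-3.4641, 2.0000, 0.0000)
after link 2: o_2 = (-5.6292, 3.2500, 4.3301)
after link 3: o_3 = (-0.8792, 2.8170, 6.8301)

-0.879 2.817 6.830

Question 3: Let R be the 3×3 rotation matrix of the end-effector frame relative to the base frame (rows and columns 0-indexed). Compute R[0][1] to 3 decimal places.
0.433

End-effector y-axis (col 1 of R) = (0.4330,-0.2500,-0.8660)
R[0][1] = 0.4330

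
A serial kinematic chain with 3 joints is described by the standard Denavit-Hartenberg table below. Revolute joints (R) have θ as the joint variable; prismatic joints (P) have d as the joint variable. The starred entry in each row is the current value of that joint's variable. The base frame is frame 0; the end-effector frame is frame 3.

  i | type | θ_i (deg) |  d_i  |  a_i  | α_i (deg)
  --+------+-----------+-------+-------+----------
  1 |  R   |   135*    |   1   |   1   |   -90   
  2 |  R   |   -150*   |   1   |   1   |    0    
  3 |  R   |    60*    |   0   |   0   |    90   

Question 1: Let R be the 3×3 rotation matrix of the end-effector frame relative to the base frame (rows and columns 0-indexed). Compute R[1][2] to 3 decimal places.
-0.707

End-effector z-axis (col 2 of R) = (0.7071,-0.7071,-0.0000)
R[1][2] = -0.7071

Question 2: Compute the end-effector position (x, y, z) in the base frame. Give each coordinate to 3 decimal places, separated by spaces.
-0.802 -0.612 1.500

after link 1: o_1 = (-0.7071, 0.7071, 1.0000)
after link 2: o_2 = (-0.8018, -0.6124, 1.5000)
after link 3: o_3 = (-0.8018, -0.6124, 1.5000)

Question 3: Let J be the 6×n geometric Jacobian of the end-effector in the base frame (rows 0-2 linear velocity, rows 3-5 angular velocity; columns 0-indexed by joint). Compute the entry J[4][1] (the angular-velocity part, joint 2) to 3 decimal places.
axis z_1 = (-0.7071,-0.7071,0.0000); lever o_n−o_1 = (-0.0947,-1.3195,0.5000)
cross product → J_v[:, 1] = (-0.3536,0.3536,0.8660)
J_ω[:, 1] = z_1
entry J[4][1] = -0.7071

-0.707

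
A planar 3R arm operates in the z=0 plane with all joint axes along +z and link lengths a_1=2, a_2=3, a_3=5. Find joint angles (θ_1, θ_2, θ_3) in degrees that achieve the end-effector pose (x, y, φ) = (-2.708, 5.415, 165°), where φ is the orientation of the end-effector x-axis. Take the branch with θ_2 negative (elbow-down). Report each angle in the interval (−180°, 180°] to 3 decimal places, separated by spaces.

90.003 -45.014 120.011

wrist centre = target − a_3·(cos φ, sin φ) = (2.1216, 4.1209)
cos θ_2 = (21.4832−2²−3²)/(2·2·3) = 0.7069; θ_2 = -45.0143° (elbow-down)
β = atan2(4.1209,2.1216) = 62.7585°; ψ = atan2(-2.1218,4.1208) = -27.2445°
θ_1 = β − ψ = 90.0031°
θ_3 = φ − θ_1 − θ_2 = 120.0112° (wrapped to (-180°,180°])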